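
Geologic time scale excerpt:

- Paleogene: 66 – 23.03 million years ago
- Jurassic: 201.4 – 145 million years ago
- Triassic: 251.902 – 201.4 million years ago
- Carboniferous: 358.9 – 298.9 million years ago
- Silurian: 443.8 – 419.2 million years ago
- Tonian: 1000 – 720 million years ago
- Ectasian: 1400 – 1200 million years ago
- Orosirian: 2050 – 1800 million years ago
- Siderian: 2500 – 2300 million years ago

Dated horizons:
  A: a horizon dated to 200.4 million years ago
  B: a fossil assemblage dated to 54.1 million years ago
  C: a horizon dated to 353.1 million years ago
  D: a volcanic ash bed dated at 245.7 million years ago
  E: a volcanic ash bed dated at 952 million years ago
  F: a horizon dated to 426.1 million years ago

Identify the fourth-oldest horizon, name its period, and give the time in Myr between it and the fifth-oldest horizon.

D, in the Triassic; 45.3 million years to A

Sorted oldest-first by Ma: E (952), F (426.1), C (353.1), D (245.7), A (200.4), B (54.1).
The fourth oldest is D at 245.7 Ma, which lies in 251.902–201.4 Ma: the Triassic.
The fifth oldest is A at 200.4 Ma; separation = |245.7 − 200.4| = 45.3 Myr.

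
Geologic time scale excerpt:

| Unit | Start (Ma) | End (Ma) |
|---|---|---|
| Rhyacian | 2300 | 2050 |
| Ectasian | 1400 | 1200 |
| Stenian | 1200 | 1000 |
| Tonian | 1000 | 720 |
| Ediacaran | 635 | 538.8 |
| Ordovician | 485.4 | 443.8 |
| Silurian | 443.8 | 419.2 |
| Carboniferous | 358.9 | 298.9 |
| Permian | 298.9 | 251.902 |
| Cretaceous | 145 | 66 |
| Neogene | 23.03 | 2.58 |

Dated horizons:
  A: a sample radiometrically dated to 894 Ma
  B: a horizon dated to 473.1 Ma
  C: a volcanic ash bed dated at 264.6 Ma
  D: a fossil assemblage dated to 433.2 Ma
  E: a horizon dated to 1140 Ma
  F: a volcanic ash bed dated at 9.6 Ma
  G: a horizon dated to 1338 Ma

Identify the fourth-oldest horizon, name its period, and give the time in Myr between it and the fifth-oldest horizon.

Larger Ma means older, so oldest first: G 1338 > E 1140 > A 894 > B 473.1 > D 433.2 > C 264.6 > F 9.6.
Counting 4 along gives B (473.1 Ma); the excerpt puts that inside the Ordovician, 485.4–443.8 Ma.
Next in line is D (433.2 Ma), and 473.1 − 433.2 = 39.9 Myr.

B, in the Ordovician; 39.9 million years to D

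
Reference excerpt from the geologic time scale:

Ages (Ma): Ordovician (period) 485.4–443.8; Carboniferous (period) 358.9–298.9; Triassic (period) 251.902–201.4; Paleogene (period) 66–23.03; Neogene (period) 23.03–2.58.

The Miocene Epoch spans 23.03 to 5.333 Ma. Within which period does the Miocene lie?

Neogene

The Miocene (23.03–5.333 Ma) lies entirely within 23.03–2.58 Ma, the Neogene Period.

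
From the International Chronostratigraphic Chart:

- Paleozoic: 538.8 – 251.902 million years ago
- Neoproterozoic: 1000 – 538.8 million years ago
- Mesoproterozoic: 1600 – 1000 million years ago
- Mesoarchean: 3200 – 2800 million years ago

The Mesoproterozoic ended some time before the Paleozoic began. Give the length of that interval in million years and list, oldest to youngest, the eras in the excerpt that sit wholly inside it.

The Mesoproterozoic closes at 1000 Ma and the Paleozoic opens at 538.8 Ma, so the interval is 1000 − 538.8 = 461.2 Myr.
An era fits inside if it starts at or after 1000 Ma and ends at or before 538.8 Ma; oldest first that gives Neoproterozoic.

461.2 million years; Neoproterozoic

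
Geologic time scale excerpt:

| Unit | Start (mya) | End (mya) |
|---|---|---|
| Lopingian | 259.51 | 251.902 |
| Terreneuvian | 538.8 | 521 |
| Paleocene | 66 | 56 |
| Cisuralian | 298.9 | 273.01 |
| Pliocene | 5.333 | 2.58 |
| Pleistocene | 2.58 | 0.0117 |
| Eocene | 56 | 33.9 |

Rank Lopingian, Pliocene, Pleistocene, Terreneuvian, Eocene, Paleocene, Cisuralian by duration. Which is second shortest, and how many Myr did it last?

Pliocene, 2.753 million years

Start − end for each: Lopingian 259.51 − 251.902 = 7.608; Pliocene 5.333 − 2.58 = 2.753; Pleistocene 2.58 − 0.0117 = 2.5683; Terreneuvian 538.8 − 521 = 17.8; Eocene 56 − 33.9 = 22.1; Paleocene 66 − 56 = 10; Cisuralian 298.9 − 273.01 = 25.89.
Ranking these from shortest: Pleistocene < Pliocene < Lopingian < Paleocene < Terreneuvian < Eocene < Cisuralian.
Position 2 in that ranking is Pliocene, which lasted 2.753 Myr.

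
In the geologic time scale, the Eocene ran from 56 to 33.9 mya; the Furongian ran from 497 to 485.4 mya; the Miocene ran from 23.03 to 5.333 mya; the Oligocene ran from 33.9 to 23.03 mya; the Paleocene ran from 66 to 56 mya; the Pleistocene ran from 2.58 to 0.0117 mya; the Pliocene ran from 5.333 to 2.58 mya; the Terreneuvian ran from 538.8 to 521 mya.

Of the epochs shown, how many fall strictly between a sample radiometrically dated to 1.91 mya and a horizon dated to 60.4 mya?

The older date is 60.4 Ma and the younger is 1.91 Ma.
Epochs with start < 60.4 and end > 1.91 Ma: Eocene (56–33.9), Oligocene (33.9–23.03), Miocene (23.03–5.333), Pliocene (5.333–2.58).
That is 4 complete epochs.

4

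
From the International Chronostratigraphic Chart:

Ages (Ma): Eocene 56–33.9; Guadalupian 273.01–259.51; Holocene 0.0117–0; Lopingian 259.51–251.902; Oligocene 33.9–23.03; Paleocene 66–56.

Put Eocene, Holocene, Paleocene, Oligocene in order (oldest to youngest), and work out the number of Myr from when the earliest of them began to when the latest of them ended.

Paleocene, Eocene, Oligocene, Holocene; total span 66 Myr

From the excerpt: Eocene 56–33.9; Holocene 0.0117–0; Paleocene 66–56; Oligocene 33.9–23.03 (Ma).
Larger Ma is earlier, so the oldest is Paleocene and the youngest is Holocene; oldest to youngest: Paleocene, Eocene, Oligocene, Holocene.
Oldest start 66 minus youngest end 0 gives 66 Myr overall.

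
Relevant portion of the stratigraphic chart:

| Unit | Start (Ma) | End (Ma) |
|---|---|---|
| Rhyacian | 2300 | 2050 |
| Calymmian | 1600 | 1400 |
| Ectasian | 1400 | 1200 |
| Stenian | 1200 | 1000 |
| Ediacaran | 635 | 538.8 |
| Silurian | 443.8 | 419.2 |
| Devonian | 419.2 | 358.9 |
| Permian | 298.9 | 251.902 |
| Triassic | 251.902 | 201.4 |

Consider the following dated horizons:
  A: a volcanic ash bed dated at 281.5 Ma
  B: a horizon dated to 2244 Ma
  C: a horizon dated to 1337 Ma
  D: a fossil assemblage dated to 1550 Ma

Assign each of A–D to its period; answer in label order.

Match each age against the start–end ranges in the excerpt: A = 281.5 Ma → Permian (298.9–251.902); B = 2244 Ma → Rhyacian (2300–2050); C = 1337 Ma → Ectasian (1400–1200); D = 1550 Ma → Calymmian (1600–1400).

A — Permian; B — Rhyacian; C — Ectasian; D — Calymmian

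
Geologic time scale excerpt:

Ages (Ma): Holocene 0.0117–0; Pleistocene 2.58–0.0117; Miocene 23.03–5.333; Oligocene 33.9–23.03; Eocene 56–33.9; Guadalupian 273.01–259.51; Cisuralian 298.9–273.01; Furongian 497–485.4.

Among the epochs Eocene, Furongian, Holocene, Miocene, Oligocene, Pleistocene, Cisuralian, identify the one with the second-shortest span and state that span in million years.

Durations: Eocene 22.1; Furongian 11.6; Holocene 0.0117; Miocene 17.697; Oligocene 10.87; Pleistocene 2.5683; Cisuralian 25.89 Myr.
Sorted shortest-first: Holocene (0.0117), Pleistocene (2.5683), Oligocene (10.87), Furongian (11.6), Miocene (17.697), Eocene (22.1), Cisuralian (25.89).
The second shortest is Pleistocene at 2.5683 Myr.

Pleistocene, 2.5683 million years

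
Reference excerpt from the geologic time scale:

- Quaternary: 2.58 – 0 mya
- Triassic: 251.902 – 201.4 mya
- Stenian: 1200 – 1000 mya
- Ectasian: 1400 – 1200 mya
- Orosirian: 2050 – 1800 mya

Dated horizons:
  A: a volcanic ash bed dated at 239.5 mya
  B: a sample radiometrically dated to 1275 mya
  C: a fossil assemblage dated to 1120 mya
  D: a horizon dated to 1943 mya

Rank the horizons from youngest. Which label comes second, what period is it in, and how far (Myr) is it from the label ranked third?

Sorted youngest-first by Ma: A (239.5), C (1120), B (1275), D (1943).
The second youngest is C at 1120 Ma, which lies in 1200–1000 Ma: the Stenian.
The third youngest is B at 1275 Ma; separation = |1120 − 1275| = 155 Myr.

C, in the Stenian; 155 million years to B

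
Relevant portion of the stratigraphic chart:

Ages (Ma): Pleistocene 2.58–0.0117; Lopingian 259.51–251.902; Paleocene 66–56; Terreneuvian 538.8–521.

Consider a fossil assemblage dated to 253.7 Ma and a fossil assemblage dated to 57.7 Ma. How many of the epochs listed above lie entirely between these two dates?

0

The older date is 253.7 Ma and the younger is 57.7 Ma.
No epoch both begins after 253.7 Ma and ends before 57.7 Ma, so the count is 0.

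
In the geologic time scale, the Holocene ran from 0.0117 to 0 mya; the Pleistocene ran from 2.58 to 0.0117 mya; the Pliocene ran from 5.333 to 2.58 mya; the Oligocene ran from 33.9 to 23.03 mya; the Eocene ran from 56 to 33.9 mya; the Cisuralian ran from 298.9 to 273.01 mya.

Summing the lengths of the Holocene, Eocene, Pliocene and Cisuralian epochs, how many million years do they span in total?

50.7547 million years

Each duration: Holocene = 0.0117; Eocene = 22.1; Pliocene = 2.753; Cisuralian = 25.89.
Sum: 0.0117 + 22.1 + 2.753 + 25.89 = 50.7547 Myr.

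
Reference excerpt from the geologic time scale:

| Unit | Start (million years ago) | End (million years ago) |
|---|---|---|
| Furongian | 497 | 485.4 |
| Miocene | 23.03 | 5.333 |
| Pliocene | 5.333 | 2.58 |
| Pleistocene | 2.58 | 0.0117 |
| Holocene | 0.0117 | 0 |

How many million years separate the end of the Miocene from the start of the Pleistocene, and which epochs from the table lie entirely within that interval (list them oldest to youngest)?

End of Miocene = 5.333 Ma; start of Pleistocene = 2.58 Ma.
Gap = 5.333 − 2.58 = 2.753 Myr.
Epochs wholly inside 5.333–2.58 Ma: Pliocene (5.333–2.58).

2.753 million years; Pliocene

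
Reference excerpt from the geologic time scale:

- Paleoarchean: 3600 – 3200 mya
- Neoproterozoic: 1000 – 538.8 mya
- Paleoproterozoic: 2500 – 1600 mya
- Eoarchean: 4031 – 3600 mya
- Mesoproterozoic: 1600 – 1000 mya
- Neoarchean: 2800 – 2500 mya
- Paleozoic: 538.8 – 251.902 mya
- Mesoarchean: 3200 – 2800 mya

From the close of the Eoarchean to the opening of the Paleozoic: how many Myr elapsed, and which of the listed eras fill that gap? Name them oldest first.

The Eoarchean closes at 3600 Ma and the Paleozoic opens at 538.8 Ma, so the interval is 3600 − 538.8 = 3061.2 Myr.
An era fits inside if it starts at or after 3600 Ma and ends at or before 538.8 Ma; oldest first that gives Paleoarchean, Mesoarchean, Neoarchean, Paleoproterozoic, Mesoproterozoic, Neoproterozoic.

3061.2 million years; Paleoarchean, Mesoarchean, Neoarchean, Paleoproterozoic, Mesoproterozoic, Neoproterozoic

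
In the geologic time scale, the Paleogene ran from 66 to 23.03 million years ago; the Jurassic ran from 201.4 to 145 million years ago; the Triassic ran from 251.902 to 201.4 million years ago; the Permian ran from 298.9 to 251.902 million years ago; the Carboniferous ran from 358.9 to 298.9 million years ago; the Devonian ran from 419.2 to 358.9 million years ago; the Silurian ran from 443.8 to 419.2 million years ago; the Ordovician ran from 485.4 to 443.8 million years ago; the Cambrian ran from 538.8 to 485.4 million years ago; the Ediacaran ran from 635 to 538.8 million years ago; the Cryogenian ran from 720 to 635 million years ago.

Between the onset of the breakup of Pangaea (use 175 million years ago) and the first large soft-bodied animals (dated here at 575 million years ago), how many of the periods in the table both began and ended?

7

575 Ma sits inside the Ediacaran (635–538.8) and 175 Ma inside the Jurassic (201.4–145); neither of those is wholly between the two dates.
The listed periods lying completely between them are Cambrian, Ordovician, Silurian, Devonian, Carboniferous, Permian, Triassic — 7 in all.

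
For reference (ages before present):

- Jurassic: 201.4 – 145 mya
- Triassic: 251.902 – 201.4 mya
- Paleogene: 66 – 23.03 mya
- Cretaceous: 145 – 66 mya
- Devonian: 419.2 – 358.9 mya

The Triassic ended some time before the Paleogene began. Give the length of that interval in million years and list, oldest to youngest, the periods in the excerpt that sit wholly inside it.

End of Triassic = 201.4 Ma; start of Paleogene = 66 Ma.
Gap = 201.4 − 66 = 135.4 Myr.
Periods wholly inside 201.4–66 Ma: Jurassic (201.4–145), Cretaceous (145–66).

135.4 million years; Jurassic, Cretaceous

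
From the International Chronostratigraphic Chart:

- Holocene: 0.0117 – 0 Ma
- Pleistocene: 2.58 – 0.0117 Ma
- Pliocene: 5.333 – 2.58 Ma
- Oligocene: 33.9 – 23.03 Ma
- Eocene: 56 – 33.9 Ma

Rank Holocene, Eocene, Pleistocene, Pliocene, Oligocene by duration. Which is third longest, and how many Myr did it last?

Pliocene, 2.753 million years

Durations: Holocene 0.0117; Eocene 22.1; Pleistocene 2.5683; Pliocene 2.753; Oligocene 10.87 Myr.
Sorted longest-first: Eocene (22.1), Oligocene (10.87), Pliocene (2.753), Pleistocene (2.5683), Holocene (0.0117).
The third longest is Pliocene at 2.753 Myr.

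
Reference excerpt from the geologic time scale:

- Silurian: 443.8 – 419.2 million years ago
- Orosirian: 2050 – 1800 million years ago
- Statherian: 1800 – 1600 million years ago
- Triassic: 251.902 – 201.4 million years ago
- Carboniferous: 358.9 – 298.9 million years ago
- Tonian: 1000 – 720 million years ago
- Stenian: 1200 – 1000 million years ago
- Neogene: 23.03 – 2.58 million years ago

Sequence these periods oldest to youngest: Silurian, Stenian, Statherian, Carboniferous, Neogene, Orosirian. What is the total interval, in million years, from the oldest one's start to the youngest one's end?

From the excerpt: Silurian 443.8–419.2; Stenian 1200–1000; Statherian 1800–1600; Carboniferous 358.9–298.9; Neogene 23.03–2.58; Orosirian 2050–1800 (Ma).
Larger Ma is earlier, so the oldest is Orosirian and the youngest is Neogene; oldest to youngest: Orosirian, Statherian, Stenian, Silurian, Carboniferous, Neogene.
Oldest start 2050 minus youngest end 2.58 gives 2047.42 Myr overall.

Orosirian → Statherian → Stenian → Silurian → Carboniferous → Neogene; total span 2047.42 Myr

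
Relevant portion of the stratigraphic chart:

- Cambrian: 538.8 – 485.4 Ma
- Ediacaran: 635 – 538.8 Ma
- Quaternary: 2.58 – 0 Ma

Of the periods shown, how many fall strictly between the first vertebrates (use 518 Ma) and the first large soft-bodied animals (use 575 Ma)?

Checking each listed span, none has both start < 575 Ma and end > 518 Ma — every period straddles one of the two dates or lies outside them — so the count is 0.

0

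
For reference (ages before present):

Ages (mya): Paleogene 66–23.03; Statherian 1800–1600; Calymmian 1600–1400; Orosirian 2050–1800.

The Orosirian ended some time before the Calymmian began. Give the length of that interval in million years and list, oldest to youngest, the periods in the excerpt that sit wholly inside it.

200 million years; Statherian

End of Orosirian = 1800 Ma; start of Calymmian = 1600 Ma.
Gap = 1800 − 1600 = 200 Myr.
Periods wholly inside 1800–1600 Ma: Statherian (1800–1600).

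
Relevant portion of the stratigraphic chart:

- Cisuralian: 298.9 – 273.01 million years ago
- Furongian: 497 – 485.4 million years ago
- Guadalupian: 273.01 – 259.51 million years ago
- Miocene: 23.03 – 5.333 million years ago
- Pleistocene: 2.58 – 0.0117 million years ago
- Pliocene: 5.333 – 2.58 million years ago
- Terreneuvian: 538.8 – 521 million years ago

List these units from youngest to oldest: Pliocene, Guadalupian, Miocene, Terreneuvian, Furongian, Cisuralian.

Read off each span (Ma): Pliocene 5.333–2.58; Guadalupian 273.01–259.51; Miocene 23.03–5.333; Terreneuvian 538.8–521; Furongian 497–485.4; Cisuralian 298.9–273.01.
Larger Ma is older, so oldest→youngest is Terreneuvian, Furongian, Cisuralian, Guadalupian, Miocene, Pliocene; reverse it for youngest→oldest.

Pliocene, then Miocene, then Guadalupian, then Cisuralian, then Furongian, then Terreneuvian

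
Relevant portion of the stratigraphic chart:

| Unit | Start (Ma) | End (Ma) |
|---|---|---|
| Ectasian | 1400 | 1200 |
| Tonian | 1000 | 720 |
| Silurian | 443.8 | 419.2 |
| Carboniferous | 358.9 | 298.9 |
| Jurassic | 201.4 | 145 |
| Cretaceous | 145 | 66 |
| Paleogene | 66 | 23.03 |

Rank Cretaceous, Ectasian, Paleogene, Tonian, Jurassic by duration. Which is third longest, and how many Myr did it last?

Cretaceous, 79 million years

Start − end for each: Cretaceous 145 − 66 = 79; Ectasian 1400 − 1200 = 200; Paleogene 66 − 23.03 = 42.97; Tonian 1000 − 720 = 280; Jurassic 201.4 − 145 = 56.4.
Ranking these from longest: Tonian > Ectasian > Cretaceous > Jurassic > Paleogene.
Position 3 in that ranking is Cretaceous, which lasted 79 Myr.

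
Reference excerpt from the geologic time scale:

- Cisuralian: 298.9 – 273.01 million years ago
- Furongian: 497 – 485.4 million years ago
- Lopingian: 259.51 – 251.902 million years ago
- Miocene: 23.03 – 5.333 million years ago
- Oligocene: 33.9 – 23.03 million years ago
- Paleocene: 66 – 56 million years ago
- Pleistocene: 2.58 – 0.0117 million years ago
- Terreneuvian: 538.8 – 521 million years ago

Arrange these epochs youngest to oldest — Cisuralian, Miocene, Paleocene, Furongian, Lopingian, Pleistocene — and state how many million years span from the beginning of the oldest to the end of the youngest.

From the excerpt: Cisuralian 298.9–273.01; Miocene 23.03–5.333; Paleocene 66–56; Furongian 497–485.4; Lopingian 259.51–251.902; Pleistocene 2.58–0.0117 (Ma).
Larger Ma is earlier, so the oldest is Furongian and the youngest is Pleistocene; youngest to oldest: Pleistocene, Miocene, Paleocene, Lopingian, Cisuralian, Furongian.
Oldest start 497 minus youngest end 0.0117 gives 496.9883 Myr overall.

Pleistocene → Miocene → Paleocene → Lopingian → Cisuralian → Furongian; total span 496.9883 Myr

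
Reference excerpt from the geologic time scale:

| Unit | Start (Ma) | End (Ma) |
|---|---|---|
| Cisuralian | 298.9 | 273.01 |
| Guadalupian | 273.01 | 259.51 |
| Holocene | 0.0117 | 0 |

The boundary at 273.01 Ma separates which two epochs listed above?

The Cisuralian ends at 273.01 Ma and the Guadalupian begins at 273.01 Ma, so they share that boundary.

Cisuralian and Guadalupian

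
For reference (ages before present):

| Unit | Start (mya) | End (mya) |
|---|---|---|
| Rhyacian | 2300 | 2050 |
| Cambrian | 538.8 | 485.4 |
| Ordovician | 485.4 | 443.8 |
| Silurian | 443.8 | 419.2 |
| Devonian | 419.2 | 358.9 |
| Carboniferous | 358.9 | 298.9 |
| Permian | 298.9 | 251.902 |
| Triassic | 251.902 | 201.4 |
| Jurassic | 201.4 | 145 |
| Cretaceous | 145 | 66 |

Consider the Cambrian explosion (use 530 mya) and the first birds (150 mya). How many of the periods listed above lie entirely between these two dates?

530 Ma sits inside the Cambrian (538.8–485.4) and 150 Ma inside the Jurassic (201.4–145); neither of those is wholly between the two dates.
The listed periods lying completely between them are Ordovician, Silurian, Devonian, Carboniferous, Permian, Triassic — 6 in all.

6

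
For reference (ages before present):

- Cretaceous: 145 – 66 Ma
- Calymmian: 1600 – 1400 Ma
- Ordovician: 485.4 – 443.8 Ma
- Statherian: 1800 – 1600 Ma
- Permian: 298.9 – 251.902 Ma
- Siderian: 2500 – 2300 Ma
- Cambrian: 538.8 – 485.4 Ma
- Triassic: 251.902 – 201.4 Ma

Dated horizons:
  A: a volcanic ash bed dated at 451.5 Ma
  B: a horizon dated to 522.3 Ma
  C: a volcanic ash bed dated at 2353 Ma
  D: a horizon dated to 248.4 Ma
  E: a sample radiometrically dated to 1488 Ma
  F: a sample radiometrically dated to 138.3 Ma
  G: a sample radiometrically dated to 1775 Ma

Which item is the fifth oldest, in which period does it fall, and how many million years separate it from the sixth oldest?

A, in the Ordovician; 203.1 million years to D

Sorted oldest-first by Ma: C (2353), G (1775), E (1488), B (522.3), A (451.5), D (248.4), F (138.3).
The fifth oldest is A at 451.5 Ma, which lies in 485.4–443.8 Ma: the Ordovician.
The sixth oldest is D at 248.4 Ma; separation = |451.5 − 248.4| = 203.1 Myr.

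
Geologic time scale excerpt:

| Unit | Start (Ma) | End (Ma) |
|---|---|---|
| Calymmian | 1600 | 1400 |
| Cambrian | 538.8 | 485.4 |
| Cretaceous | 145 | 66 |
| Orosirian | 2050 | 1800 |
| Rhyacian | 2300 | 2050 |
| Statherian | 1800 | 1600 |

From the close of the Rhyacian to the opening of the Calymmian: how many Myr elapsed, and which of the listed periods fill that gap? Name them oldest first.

450 million years; Orosirian, Statherian

End of Rhyacian = 2050 Ma; start of Calymmian = 1600 Ma.
Gap = 2050 − 1600 = 450 Myr.
Periods wholly inside 2050–1600 Ma: Orosirian (2050–1800), Statherian (1800–1600).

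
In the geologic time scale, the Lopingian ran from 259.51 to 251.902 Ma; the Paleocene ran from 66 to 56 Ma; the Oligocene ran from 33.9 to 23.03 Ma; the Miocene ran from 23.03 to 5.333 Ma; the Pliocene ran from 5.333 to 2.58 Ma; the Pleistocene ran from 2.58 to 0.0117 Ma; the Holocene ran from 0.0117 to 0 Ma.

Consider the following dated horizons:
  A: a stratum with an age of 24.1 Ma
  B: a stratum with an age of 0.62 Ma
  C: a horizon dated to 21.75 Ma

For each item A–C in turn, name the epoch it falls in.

A: 24.1 Ma lies in 33.9–23.03 Ma, so Oligocene.
B: 0.62 Ma lies in 2.58–0.0117 Ma, so Pleistocene.
C: 21.75 Ma lies in 23.03–5.333 Ma, so Miocene.

A — Oligocene; B — Pleistocene; C — Miocene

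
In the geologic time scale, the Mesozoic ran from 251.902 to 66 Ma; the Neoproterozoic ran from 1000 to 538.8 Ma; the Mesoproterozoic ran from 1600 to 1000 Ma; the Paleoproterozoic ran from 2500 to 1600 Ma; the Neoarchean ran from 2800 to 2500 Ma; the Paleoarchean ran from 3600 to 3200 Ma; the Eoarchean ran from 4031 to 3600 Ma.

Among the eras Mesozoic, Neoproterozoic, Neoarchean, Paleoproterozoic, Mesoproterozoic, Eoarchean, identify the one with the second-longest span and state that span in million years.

Durations: Mesozoic 185.902; Neoproterozoic 461.2; Neoarchean 300; Paleoproterozoic 900; Mesoproterozoic 600; Eoarchean 431 Myr.
Sorted longest-first: Paleoproterozoic (900), Mesoproterozoic (600), Neoproterozoic (461.2), Eoarchean (431), Neoarchean (300), Mesozoic (185.902).
The second longest is Mesoproterozoic at 600 Myr.

Mesoproterozoic, 600 million years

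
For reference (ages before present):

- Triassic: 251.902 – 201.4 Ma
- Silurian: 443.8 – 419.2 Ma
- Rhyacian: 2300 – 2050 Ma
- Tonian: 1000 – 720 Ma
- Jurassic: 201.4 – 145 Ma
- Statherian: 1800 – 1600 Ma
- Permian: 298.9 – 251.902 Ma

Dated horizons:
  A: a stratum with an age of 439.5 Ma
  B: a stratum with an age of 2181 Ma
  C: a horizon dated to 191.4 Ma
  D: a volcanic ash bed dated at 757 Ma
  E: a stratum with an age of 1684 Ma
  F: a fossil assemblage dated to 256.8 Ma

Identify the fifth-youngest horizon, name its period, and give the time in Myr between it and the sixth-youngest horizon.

E, in the Statherian; 497 million years to B

Smaller Ma means younger, so youngest first: C 191.4 < F 256.8 < A 439.5 < D 757 < E 1684 < B 2181.
Counting 5 along gives E (1684 Ma); the excerpt puts that inside the Statherian, 1800–1600 Ma.
Next in line is B (2181 Ma), and 2181 − 1684 = 497 Myr.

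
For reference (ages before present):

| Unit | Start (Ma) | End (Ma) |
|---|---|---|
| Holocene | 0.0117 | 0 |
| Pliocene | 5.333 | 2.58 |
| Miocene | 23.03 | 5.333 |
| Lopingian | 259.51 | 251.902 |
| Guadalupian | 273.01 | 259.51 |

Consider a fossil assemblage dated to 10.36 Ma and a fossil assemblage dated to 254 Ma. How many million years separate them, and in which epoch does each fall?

243.64 million years apart; the first in the Miocene, the second in the Lopingian

Elapsed time: 254 − 10.36 = 243.64 Myr.
10.36 Ma lies within 23.03–5.333 Ma: Miocene.
254 Ma lies within 259.51–251.902 Ma: Lopingian.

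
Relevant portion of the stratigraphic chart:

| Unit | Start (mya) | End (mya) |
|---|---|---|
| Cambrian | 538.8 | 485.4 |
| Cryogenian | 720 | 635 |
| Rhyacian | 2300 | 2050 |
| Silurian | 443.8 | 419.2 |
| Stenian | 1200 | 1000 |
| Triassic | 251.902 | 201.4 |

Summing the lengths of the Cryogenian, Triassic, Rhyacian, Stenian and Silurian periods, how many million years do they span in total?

Each duration: Cryogenian = 85; Triassic = 50.502; Rhyacian = 250; Stenian = 200; Silurian = 24.6.
Sum: 85 + 50.502 + 250 + 200 + 24.6 = 610.102 Myr.

610.102 million years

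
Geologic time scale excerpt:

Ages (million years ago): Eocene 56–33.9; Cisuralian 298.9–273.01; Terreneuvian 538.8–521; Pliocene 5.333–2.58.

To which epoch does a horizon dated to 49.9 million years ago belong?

Eocene

49.9 Ma lies between 56 and 33.9 Ma, so it falls in the Eocene.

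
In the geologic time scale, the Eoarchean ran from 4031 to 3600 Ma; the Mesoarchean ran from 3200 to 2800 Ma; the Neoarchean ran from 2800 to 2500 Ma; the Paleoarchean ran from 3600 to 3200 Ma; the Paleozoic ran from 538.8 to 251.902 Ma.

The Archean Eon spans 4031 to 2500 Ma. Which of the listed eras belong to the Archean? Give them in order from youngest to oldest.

Eras with both bounds inside 4031–2500 Ma: Neoarchean (2800–2500), Mesoarchean (3200–2800), Paleoarchean (3600–3200), Eoarchean (4031–3600).

Neoarchean, Mesoarchean, Paleoarchean, Eoarchean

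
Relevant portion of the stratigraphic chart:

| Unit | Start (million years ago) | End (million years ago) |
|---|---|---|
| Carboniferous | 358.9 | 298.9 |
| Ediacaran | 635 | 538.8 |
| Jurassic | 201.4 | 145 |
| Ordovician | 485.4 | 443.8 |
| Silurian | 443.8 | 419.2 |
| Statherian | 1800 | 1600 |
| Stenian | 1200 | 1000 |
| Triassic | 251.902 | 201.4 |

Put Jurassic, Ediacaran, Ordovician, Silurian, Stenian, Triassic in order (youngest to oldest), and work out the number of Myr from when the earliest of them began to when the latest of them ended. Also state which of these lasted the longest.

Jurassic, Triassic, Silurian, Ordovician, Ediacaran, Stenian; total span 1055 Myr; longest is Stenian

Start ages (Ma): Stenian 1200, Ediacaran 635, Ordovician 485.4, Silurian 443.8, Triassic 251.902, Jurassic 201.4.
Ordered youngest to oldest: Jurassic, Triassic, Silurian, Ordovician, Ediacaran, Stenian.
Span = 1200 − 145 = 1055 Myr.
Durations: Ediacaran 96.2, Jurassic 56.4, Ordovician 41.6, Stenian 200, Silurian 24.6, Triassic 50.502 → longest is Stenian (200 Myr).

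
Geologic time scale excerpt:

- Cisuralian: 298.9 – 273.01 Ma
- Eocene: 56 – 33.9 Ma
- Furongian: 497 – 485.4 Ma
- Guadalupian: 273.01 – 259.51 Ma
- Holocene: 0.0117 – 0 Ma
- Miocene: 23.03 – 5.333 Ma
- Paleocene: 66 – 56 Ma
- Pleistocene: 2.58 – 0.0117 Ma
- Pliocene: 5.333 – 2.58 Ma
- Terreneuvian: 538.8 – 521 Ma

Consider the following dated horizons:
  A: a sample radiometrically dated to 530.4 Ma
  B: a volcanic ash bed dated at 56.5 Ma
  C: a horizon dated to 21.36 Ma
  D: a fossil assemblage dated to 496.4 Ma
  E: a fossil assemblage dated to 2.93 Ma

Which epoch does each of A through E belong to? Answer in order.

A: 530.4 Ma lies in 538.8–521 Ma, so Terreneuvian.
B: 56.5 Ma lies in 66–56 Ma, so Paleocene.
C: 21.36 Ma lies in 23.03–5.333 Ma, so Miocene.
D: 496.4 Ma lies in 497–485.4 Ma, so Furongian.
E: 2.93 Ma lies in 5.333–2.58 Ma, so Pliocene.

A — Terreneuvian; B — Paleocene; C — Miocene; D — Furongian; E — Pliocene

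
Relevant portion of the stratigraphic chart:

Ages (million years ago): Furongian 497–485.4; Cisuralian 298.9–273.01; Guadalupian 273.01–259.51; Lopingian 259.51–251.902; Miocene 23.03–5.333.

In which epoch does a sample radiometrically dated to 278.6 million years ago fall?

278.6 Ma lies between 298.9 and 273.01 Ma, so it falls in the Cisuralian.

Cisuralian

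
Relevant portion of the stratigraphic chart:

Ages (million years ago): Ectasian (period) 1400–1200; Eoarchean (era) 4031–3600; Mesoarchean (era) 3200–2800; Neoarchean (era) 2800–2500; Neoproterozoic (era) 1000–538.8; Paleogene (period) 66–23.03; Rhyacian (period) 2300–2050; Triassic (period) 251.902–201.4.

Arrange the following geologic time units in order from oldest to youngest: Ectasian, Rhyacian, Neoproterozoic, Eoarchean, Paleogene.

Eoarchean, then Rhyacian, then Ectasian, then Neoproterozoic, then Paleogene

Sorting by start age (descending Ma, since larger Ma = older): Eoarchean began 4031, Rhyacian began 2300, Ectasian began 1400, Neoproterozoic began 1000, Paleogene began 66.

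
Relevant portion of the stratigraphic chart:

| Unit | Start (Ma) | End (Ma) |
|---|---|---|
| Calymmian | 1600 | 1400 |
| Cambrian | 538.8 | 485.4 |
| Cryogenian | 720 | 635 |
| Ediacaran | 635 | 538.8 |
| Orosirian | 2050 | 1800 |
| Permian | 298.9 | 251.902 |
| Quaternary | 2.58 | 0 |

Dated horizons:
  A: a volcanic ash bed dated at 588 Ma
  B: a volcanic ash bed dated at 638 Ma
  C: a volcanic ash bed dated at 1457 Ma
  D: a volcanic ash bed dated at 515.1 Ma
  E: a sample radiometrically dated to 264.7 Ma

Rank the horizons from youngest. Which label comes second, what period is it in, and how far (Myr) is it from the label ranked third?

Smaller Ma means younger, so youngest first: E 264.7 < D 515.1 < A 588 < B 638 < C 1457.
Counting 2 along gives D (515.1 Ma); the excerpt puts that inside the Cambrian, 538.8–485.4 Ma.
Next in line is A (588 Ma), and 588 − 515.1 = 72.9 Myr.

D, in the Cambrian; 72.9 million years to A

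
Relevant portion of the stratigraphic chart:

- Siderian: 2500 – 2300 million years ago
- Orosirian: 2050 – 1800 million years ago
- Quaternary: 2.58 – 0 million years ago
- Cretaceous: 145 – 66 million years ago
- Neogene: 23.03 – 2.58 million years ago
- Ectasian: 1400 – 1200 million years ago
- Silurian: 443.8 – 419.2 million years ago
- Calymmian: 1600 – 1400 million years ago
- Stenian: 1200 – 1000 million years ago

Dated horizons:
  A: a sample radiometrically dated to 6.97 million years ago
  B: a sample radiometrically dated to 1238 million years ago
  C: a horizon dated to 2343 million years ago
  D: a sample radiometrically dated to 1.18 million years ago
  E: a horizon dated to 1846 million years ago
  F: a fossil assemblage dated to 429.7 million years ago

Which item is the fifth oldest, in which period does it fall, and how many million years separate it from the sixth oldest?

A, in the Neogene; 5.79 million years to D

Larger Ma means older, so oldest first: C 2343 > E 1846 > B 1238 > F 429.7 > A 6.97 > D 1.18.
Counting 5 along gives A (6.97 Ma); the excerpt puts that inside the Neogene, 23.03–2.58 Ma.
Next in line is D (1.18 Ma), and 6.97 − 1.18 = 5.79 Myr.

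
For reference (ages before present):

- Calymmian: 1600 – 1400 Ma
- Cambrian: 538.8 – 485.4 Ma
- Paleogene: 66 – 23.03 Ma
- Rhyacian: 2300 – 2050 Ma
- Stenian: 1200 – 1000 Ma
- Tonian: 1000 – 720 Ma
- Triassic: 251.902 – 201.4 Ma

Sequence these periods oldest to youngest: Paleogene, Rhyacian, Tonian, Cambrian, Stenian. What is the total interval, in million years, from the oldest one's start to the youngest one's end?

Rhyacian → Stenian → Tonian → Cambrian → Paleogene; total span 2276.97 Myr

Start ages (Ma): Rhyacian 2300, Stenian 1200, Tonian 1000, Cambrian 538.8, Paleogene 66.
Ordered oldest to youngest: Rhyacian, Stenian, Tonian, Cambrian, Paleogene.
Span = 2300 − 23.03 = 2276.97 Myr.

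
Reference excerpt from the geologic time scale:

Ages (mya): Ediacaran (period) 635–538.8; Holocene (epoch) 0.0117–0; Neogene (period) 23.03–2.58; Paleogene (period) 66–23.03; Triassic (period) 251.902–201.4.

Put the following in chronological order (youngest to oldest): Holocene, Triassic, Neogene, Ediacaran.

Holocene, then Neogene, then Triassic, then Ediacaran

The oldest of these is Ediacaran (starts 635 Ma) and the youngest is Holocene (ends 0 Ma).
In between, by decreasing start age: Triassic (251.902), Neogene (23.03).
Listing youngest first means reversing that sequence.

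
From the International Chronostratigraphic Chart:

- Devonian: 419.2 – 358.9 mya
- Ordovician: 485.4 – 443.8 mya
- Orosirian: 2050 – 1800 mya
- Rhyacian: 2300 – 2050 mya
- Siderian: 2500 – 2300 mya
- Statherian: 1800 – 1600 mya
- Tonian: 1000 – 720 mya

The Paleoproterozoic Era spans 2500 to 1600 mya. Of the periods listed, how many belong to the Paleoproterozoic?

4

Periods inside 2500–1600 Ma: Siderian, Rhyacian, Orosirian, Statherian — 4 in total.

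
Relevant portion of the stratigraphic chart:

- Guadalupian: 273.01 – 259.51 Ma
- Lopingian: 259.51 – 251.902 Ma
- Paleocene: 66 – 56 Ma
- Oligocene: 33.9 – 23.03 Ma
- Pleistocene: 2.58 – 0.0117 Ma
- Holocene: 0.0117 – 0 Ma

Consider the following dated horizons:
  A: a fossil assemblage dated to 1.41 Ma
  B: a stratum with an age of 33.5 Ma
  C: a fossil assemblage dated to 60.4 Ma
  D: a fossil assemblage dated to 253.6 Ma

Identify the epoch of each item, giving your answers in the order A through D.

A — Pleistocene; B — Oligocene; C — Paleocene; D — Lopingian

A: 1.41 Ma lies in 2.58–0.0117 Ma, so Pleistocene.
B: 33.5 Ma lies in 33.9–23.03 Ma, so Oligocene.
C: 60.4 Ma lies in 66–56 Ma, so Paleocene.
D: 253.6 Ma lies in 259.51–251.902 Ma, so Lopingian.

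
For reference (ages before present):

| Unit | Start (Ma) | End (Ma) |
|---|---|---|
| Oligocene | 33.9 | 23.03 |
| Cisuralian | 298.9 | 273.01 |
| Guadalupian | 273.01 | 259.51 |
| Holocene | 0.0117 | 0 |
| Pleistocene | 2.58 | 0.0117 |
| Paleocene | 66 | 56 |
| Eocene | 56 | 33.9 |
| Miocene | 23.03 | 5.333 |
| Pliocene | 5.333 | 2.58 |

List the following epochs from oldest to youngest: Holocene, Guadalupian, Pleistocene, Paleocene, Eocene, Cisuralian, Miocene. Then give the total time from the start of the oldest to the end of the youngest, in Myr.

Cisuralian, Guadalupian, Paleocene, Eocene, Miocene, Pleistocene, Holocene; total span 298.9 Myr

Start ages (Ma): Cisuralian 298.9, Guadalupian 273.01, Paleocene 66, Eocene 56, Miocene 23.03, Pleistocene 2.58, Holocene 0.0117.
Ordered oldest to youngest: Cisuralian, Guadalupian, Paleocene, Eocene, Miocene, Pleistocene, Holocene.
Span = 298.9 − 0 = 298.9 Myr.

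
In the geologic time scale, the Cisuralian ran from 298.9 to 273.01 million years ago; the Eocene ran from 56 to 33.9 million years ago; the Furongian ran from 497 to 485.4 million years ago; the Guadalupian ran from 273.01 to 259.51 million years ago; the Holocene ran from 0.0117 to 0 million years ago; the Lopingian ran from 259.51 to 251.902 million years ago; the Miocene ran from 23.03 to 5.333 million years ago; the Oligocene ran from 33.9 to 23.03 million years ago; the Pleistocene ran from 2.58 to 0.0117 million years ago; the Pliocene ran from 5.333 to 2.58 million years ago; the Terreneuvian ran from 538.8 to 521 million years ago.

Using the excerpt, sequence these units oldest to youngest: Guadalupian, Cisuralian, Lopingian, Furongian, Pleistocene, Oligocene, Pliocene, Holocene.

Furongian, then Cisuralian, then Guadalupian, then Lopingian, then Oligocene, then Pliocene, then Pleistocene, then Holocene

Read off each span (Ma): Guadalupian 273.01–259.51; Cisuralian 298.9–273.01; Lopingian 259.51–251.902; Furongian 497–485.4; Pleistocene 2.58–0.0117; Oligocene 33.9–23.03; Pliocene 5.333–2.58; Holocene 0.0117–0.
Larger Ma is older, so oldest→youngest is Furongian, Cisuralian, Guadalupian, Lopingian, Oligocene, Pliocene, Pleistocene, Holocene.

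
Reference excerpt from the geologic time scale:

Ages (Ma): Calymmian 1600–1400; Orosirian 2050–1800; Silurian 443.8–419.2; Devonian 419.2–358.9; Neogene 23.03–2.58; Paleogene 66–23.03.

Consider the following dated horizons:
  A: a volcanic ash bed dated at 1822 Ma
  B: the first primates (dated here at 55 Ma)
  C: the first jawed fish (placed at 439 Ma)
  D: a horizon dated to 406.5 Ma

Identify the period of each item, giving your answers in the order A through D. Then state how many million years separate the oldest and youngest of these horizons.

A — Orosirian; B — Paleogene; C — Silurian; D — Devonian; span 1767 million years

Match each age against the start–end ranges in the excerpt: A = 1822 Ma → Orosirian (2050–1800); B = 55 Ma → Paleogene (66–23.03); C = 439 Ma → Silurian (443.8–419.2); D = 406.5 Ma → Devonian (419.2–358.9).
The largest age is 1822 Ma and the smallest is 55 Ma; their difference is 1767 Myr.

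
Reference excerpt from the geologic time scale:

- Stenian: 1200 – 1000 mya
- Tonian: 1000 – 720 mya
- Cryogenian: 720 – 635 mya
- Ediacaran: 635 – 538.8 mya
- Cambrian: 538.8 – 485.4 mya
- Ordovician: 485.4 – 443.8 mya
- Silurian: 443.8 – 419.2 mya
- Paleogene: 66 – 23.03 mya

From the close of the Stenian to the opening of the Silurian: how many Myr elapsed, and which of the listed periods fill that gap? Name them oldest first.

556.2 million years; Tonian, Cryogenian, Ediacaran, Cambrian, Ordovician

End of Stenian = 1000 Ma; start of Silurian = 443.8 Ma.
Gap = 1000 − 443.8 = 556.2 Myr.
Periods wholly inside 1000–443.8 Ma: Tonian (1000–720), Cryogenian (720–635), Ediacaran (635–538.8), Cambrian (538.8–485.4), Ordovician (485.4–443.8).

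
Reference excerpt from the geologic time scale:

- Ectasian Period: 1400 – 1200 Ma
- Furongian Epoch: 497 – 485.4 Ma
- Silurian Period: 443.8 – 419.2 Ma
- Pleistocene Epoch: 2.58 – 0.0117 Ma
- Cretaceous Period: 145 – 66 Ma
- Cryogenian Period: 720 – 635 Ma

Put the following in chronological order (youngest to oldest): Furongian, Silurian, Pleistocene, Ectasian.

Pleistocene, Silurian, Furongian, Ectasian

The oldest of these is Ectasian (starts 1400 Ma) and the youngest is Pleistocene (ends 0.0117 Ma).
In between, by decreasing start age: Furongian (497), Silurian (443.8).
Listing youngest first means reversing that sequence.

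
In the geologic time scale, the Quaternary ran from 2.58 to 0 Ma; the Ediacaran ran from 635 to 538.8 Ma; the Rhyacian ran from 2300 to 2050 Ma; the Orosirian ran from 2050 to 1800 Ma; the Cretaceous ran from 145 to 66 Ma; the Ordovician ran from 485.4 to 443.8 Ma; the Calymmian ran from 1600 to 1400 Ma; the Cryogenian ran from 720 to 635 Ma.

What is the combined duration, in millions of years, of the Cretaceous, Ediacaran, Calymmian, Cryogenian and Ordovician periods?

Duration is start − end for each: (145 − 66) + (635 − 538.8) + (1600 − 1400) + (720 − 635) + (485.4 − 443.8).
That is 79 + 96.2 + 200 + 85 + 41.6, which totals 501.8 million years.

501.8 million years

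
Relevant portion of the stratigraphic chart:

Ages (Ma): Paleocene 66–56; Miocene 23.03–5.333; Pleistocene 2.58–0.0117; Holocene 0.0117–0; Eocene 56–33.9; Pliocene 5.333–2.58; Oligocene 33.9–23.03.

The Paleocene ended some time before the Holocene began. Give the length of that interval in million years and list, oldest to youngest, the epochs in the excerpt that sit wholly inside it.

55.9883 million years; Eocene, Oligocene, Miocene, Pliocene, Pleistocene

The Paleocene closes at 56 Ma and the Holocene opens at 0.0117 Ma, so the interval is 56 − 0.0117 = 55.9883 Myr.
An epoch fits inside if it starts at or after 56 Ma and ends at or before 0.0117 Ma; oldest first that gives Eocene, Oligocene, Miocene, Pliocene, Pleistocene.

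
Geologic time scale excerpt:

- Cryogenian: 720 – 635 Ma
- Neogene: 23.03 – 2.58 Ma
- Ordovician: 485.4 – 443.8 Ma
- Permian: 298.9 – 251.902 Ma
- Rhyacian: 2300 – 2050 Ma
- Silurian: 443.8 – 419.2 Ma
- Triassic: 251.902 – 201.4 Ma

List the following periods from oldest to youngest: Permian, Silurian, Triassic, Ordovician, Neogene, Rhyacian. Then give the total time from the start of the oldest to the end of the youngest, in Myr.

Rhyacian, Ordovician, Silurian, Permian, Triassic, Neogene; total span 2297.42 Myr

From the excerpt: Permian 298.9–251.902; Silurian 443.8–419.2; Triassic 251.902–201.4; Ordovician 485.4–443.8; Neogene 23.03–2.58; Rhyacian 2300–2050 (Ma).
Larger Ma is earlier, so the oldest is Rhyacian and the youngest is Neogene; oldest to youngest: Rhyacian, Ordovician, Silurian, Permian, Triassic, Neogene.
Oldest start 2300 minus youngest end 2.58 gives 2297.42 Myr overall.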